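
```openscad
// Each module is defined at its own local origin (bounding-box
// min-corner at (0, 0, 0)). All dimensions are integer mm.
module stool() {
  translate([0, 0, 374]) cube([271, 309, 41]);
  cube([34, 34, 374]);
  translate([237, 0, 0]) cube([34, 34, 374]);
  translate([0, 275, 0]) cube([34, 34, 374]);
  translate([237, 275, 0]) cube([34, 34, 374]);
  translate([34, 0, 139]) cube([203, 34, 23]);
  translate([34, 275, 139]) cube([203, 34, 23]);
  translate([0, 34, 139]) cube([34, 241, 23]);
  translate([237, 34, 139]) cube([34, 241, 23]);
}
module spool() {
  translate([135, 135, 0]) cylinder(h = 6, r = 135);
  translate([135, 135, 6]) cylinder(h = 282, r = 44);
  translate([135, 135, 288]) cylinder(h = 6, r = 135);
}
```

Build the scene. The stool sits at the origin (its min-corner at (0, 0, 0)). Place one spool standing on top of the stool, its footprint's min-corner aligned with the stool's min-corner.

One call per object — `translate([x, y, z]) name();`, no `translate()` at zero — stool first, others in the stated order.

stool();
translate([0, 0, 415]) spool();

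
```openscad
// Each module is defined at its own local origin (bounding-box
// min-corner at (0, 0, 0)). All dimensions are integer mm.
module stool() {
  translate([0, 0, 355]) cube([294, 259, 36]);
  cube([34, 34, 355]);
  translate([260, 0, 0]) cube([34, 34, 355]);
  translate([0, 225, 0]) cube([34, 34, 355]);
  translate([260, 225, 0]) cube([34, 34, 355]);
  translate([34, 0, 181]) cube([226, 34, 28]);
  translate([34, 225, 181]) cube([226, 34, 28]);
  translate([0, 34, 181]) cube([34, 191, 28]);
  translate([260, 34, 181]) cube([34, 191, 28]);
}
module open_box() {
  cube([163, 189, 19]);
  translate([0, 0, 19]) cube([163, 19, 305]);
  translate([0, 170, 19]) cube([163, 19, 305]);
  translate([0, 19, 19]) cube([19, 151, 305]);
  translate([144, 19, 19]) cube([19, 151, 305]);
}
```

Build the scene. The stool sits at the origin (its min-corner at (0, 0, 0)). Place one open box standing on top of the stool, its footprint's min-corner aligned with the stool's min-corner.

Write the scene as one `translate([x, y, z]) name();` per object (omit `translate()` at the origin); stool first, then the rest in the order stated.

stool();
translate([0, 0, 391]) open_box();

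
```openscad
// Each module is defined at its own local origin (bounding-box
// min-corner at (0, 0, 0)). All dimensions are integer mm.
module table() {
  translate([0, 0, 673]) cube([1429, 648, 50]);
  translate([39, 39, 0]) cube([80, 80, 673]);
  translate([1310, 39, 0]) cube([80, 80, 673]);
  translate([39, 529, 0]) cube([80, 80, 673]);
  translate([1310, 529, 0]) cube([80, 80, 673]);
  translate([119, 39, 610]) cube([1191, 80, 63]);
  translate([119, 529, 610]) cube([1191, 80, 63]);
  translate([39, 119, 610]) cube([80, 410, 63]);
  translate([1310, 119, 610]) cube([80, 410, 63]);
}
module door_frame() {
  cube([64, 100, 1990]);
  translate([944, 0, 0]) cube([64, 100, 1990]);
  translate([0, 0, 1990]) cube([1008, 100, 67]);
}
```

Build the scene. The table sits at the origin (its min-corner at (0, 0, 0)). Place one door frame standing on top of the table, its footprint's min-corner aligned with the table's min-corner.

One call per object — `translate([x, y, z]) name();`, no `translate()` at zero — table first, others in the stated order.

table();
translate([0, 0, 723]) door_frame();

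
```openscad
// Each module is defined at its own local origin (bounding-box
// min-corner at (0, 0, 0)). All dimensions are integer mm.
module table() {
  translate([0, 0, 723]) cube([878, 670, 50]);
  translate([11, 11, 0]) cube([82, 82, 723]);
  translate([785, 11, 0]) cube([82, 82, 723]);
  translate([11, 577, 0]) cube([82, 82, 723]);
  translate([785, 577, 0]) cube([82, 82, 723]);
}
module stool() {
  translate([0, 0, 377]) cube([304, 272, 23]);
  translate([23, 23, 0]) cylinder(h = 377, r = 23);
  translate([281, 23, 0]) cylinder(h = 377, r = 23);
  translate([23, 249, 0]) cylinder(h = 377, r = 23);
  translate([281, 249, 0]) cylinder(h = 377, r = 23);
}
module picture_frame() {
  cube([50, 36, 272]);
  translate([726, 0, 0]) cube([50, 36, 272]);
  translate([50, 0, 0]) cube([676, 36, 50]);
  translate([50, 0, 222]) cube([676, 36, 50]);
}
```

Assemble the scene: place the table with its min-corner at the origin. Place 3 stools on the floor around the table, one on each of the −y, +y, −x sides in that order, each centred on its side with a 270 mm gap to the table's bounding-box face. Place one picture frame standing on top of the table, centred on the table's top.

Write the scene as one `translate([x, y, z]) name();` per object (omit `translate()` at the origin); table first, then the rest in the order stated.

table();
translate([287, -542, 0]) stool();
translate([287, 940, 0]) stool();
translate([-574, 199, 0]) stool();
translate([51, 317, 773]) picture_frame();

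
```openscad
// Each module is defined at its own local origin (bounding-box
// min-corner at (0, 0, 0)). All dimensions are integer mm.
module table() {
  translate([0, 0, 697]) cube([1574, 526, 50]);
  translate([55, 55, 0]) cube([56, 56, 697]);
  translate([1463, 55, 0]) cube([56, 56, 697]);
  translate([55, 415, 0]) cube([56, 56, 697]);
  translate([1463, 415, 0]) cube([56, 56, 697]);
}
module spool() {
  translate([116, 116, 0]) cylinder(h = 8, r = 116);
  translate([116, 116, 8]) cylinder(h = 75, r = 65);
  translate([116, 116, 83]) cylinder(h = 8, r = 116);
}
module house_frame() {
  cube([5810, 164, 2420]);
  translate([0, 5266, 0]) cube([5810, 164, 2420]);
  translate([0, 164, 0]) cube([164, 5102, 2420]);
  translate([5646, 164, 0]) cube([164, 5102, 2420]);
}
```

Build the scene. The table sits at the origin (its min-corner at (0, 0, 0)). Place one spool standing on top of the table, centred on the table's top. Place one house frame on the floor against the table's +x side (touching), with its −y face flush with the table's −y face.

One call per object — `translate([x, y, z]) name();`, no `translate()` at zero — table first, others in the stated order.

table();
translate([671, 147, 747]) spool();
translate([1574, 0, 0]) house_frame();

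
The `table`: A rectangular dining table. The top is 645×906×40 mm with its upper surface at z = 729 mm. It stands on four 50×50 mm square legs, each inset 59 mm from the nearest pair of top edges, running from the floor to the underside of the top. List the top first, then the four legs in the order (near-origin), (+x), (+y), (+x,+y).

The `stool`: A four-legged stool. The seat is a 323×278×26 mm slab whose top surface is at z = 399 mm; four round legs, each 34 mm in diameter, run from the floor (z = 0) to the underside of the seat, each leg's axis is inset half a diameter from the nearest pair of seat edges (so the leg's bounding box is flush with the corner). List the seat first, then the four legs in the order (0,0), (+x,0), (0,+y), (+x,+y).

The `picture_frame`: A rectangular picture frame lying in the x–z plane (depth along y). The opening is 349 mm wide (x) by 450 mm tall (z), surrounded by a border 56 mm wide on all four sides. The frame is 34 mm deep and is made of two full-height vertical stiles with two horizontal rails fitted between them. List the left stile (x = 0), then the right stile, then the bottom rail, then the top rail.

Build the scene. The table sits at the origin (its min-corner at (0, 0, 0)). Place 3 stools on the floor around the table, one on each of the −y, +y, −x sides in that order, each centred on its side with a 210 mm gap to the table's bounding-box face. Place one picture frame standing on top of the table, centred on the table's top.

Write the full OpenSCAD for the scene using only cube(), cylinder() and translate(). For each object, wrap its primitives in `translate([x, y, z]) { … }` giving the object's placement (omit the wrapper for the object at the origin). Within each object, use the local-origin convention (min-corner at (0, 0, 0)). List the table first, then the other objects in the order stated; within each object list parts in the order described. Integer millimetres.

translate([0, 0, 689]) cube([645, 906, 40]);
translate([59, 59, 0]) cube([50, 50, 689]);
translate([536, 59, 0]) cube([50, 50, 689]);
translate([59, 797, 0]) cube([50, 50, 689]);
translate([536, 797, 0]) cube([50, 50, 689]);
translate([161, -488, 0]) {
  translate([0, 0, 373]) cube([323, 278, 26]);
  translate([17, 17, 0]) cylinder(h = 373, r = 17);
  translate([306, 17, 0]) cylinder(h = 373, r = 17);
  translate([17, 261, 0]) cylinder(h = 373, r = 17);
  translate([306, 261, 0]) cylinder(h = 373, r = 17);
}
translate([161, 1116, 0]) {
  translate([0, 0, 373]) cube([323, 278, 26]);
  translate([17, 17, 0]) cylinder(h = 373, r = 17);
  translate([306, 17, 0]) cylinder(h = 373, r = 17);
  translate([17, 261, 0]) cylinder(h = 373, r = 17);
  translate([306, 261, 0]) cylinder(h = 373, r = 17);
}
translate([-533, 314, 0]) {
  translate([0, 0, 373]) cube([323, 278, 26]);
  translate([17, 17, 0]) cylinder(h = 373, r = 17);
  translate([306, 17, 0]) cylinder(h = 373, r = 17);
  translate([17, 261, 0]) cylinder(h = 373, r = 17);
  translate([306, 261, 0]) cylinder(h = 373, r = 17);
}
translate([92, 436, 729]) {
  cube([56, 34, 562]);
  translate([405, 0, 0]) cube([56, 34, 562]);
  translate([56, 0, 0]) cube([349, 34, 56]);
  translate([56, 0, 506]) cube([349, 34, 56]);
}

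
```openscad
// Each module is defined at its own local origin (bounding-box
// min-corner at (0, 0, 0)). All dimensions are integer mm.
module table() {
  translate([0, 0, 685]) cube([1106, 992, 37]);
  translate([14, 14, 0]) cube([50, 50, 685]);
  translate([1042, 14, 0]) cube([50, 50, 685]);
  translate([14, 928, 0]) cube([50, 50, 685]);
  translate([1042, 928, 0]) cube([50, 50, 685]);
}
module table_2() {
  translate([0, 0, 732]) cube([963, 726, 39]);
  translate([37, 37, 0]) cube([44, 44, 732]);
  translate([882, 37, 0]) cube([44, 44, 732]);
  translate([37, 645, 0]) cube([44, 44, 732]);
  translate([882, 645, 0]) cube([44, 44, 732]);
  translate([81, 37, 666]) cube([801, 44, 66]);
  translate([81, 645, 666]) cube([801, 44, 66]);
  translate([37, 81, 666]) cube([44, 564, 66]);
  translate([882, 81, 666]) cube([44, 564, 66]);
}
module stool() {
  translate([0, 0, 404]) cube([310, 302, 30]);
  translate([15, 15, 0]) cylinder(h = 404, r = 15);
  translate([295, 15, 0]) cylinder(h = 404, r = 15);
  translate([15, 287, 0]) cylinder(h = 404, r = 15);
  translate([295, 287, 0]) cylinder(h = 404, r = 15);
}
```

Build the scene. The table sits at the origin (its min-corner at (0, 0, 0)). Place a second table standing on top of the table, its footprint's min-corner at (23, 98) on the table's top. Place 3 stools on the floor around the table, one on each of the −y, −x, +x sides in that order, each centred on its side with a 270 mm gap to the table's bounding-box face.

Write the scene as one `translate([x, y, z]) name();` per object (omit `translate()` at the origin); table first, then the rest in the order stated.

table();
translate([23, 98, 722]) table_2();
translate([398, -572, 0]) stool();
translate([-580, 345, 0]) stool();
translate([1376, 345, 0]) stool();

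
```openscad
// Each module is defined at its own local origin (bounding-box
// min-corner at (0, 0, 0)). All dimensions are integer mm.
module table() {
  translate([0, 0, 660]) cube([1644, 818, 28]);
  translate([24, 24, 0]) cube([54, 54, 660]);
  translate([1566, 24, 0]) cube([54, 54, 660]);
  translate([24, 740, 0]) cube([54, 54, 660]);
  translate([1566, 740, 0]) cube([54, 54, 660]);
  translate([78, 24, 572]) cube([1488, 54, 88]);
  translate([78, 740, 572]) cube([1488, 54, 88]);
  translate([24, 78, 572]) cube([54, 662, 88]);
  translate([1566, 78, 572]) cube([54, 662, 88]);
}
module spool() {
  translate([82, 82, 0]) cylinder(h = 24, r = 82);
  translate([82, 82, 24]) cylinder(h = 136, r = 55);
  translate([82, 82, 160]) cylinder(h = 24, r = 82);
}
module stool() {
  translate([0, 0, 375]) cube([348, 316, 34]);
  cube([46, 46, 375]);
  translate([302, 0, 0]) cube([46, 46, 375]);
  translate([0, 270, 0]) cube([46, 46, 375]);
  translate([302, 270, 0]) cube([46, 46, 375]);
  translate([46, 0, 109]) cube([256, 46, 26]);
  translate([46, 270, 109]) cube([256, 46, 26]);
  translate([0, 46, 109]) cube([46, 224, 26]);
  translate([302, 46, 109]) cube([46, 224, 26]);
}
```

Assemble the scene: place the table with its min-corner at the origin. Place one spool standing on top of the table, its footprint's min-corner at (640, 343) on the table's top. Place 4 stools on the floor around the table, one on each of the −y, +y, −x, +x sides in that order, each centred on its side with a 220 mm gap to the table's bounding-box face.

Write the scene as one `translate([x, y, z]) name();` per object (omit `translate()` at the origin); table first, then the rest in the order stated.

table();
translate([640, 343, 688]) spool();
translate([648, -536, 0]) stool();
translate([648, 1038, 0]) stool();
translate([-568, 251, 0]) stool();
translate([1864, 251, 0]) stool();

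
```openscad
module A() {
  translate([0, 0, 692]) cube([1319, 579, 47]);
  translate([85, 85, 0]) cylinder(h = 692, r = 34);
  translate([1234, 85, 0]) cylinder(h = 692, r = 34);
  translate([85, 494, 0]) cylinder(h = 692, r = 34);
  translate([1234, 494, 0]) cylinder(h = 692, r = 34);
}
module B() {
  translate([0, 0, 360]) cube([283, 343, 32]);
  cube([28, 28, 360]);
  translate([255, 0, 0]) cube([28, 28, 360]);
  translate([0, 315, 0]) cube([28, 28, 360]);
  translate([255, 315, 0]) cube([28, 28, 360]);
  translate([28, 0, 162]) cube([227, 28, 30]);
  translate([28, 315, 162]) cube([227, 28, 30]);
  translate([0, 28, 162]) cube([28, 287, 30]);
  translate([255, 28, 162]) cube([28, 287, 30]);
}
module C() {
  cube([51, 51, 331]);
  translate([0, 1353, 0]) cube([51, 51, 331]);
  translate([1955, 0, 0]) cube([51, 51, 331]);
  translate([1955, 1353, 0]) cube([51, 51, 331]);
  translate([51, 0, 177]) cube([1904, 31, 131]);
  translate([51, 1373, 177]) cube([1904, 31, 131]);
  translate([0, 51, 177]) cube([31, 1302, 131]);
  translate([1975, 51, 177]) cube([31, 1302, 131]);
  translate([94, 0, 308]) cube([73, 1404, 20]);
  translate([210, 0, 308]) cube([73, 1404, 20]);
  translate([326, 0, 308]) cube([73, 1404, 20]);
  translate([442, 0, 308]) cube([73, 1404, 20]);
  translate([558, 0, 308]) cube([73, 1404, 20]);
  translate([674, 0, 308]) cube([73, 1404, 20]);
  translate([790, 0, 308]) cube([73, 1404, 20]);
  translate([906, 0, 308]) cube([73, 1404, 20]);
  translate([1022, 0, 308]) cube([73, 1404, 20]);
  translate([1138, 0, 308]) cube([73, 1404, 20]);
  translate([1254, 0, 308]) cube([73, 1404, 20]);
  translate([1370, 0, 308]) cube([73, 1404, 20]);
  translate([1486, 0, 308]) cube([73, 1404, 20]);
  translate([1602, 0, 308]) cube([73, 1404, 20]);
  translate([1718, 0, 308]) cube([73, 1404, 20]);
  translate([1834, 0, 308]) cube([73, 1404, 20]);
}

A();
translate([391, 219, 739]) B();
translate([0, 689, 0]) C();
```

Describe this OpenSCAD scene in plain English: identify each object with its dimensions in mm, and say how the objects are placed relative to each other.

A is a table with a 1319×579 mm rectangular top, 47 mm thick, top surface at z = 739 mm, supported by four round legs of 68 mm diameter, each leg's bounding box inset 51 mm from the nearest pair of top edges, running from the floor.

B is a simple wooden stool: a rectangular seat 283 mm (x) by 343 mm (y), 32 mm thick, top face at z = 392 mm, on four square legs, each 28×28 mm in cross-section. The legs rest on z = 0, each flush with a corner of the seat. Four stretchers, 28 mm wide and 30 mm tall, connect adjacent legs with their undersides at z = 162 mm, each running between the inner faces of the legs it joins and aligned with the legs' outer faces on the other axis.

C is a bed frame 2006 mm long (x) by 1404 mm wide (y). Four 51×51 mm corner posts, 331 mm tall, at the corners of the footprint. Four rails of 31 mm thickness and 131 mm height run between adjacent posts with their undersides at z = 177 mm, their outer faces flush with the outside of the frame (the two x-running rails run between the posts' inner faces; the two y-running rails run between the posts' inner faces). 16 slats, each 73 mm wide (x) and 20 mm thick, lie across the top of the two x-running rails, running the full 1404 mm width of the frame in y; the slats are evenly spaced along x between the inner faces of the end posts with equal gaps (rounded down to the nearest mm) at the −x end and between each pair — any rounding remainder accumulates at the +x end.

The stool is on top of the table. The bed frame is on the floor beside the table on its +y side.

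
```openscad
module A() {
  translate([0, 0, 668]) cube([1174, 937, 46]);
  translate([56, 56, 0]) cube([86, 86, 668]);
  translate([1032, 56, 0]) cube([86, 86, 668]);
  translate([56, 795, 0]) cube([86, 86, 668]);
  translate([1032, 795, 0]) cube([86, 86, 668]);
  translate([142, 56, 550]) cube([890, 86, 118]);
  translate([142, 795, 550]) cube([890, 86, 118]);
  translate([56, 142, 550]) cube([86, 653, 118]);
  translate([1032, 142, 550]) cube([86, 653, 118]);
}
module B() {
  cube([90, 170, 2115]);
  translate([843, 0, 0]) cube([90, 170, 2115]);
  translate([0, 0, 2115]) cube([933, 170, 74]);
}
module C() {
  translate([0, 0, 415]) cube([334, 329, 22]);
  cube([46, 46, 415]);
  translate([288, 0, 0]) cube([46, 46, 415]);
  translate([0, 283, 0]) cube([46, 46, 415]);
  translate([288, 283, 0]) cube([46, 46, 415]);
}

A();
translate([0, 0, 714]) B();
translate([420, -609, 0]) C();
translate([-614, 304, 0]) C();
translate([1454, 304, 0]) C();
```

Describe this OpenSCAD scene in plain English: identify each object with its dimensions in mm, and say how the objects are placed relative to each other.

A is a table with a 1174×937 mm rectangular top, 46 mm thick, top surface at z = 714 mm, supported by four 86×86 mm square legs, each inset 56 mm from the nearest pair of top edges, running from the floor. Four apron rails, 86 mm thick and 118 mm tall, run between adjacent legs with their top edges flush with the underside of the top and their outer faces flush with the legs' outer faces.

B is a rectangular door frame: two vertical jambs of 90×170 mm section, 2115 mm tall, with a clear opening 753 mm wide between their inner faces. A header 74 mm tall and 170 mm deep lies on top of the jambs and spans the full outside width.

C is a four-legged stool. The seat is 334×329 mm, 22 mm thick, top at z = 437 mm. It stands on four square legs, each 46×46 mm in cross-section, from z = 0 to the seat underside, each flush with a corner of the seat.

The door frame is on top of the table. Three stools sit around the table at the −y, −x, +x sides.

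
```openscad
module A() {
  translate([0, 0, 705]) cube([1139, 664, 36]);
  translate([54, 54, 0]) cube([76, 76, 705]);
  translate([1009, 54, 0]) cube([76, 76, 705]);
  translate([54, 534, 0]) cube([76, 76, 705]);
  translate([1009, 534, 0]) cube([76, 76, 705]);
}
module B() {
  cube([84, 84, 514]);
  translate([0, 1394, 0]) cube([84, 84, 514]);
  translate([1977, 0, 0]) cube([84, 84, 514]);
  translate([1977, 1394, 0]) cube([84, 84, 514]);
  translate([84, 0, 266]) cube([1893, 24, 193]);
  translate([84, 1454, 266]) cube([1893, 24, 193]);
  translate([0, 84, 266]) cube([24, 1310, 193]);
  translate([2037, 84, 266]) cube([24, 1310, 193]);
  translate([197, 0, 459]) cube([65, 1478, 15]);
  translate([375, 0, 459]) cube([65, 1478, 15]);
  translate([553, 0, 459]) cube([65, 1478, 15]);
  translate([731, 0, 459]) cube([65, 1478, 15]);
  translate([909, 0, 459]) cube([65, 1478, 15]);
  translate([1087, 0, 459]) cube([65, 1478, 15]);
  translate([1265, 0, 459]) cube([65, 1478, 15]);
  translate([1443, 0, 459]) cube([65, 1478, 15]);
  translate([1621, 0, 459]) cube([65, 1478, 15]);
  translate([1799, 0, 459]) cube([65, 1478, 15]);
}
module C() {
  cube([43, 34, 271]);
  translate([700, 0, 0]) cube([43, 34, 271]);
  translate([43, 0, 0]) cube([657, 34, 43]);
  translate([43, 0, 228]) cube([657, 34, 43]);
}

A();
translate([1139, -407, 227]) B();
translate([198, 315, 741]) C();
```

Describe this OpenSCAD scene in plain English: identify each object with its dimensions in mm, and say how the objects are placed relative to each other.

A is a table with a 1139×664 mm rectangular top, 36 mm thick, top surface at z = 741 mm, supported by four 76×76 mm square legs, each inset 54 mm from the nearest pair of top edges, running from the floor.

B is a bed frame 2061 mm long (x) by 1478 mm wide (y). Four 84×84 mm corner posts, 514 mm tall, at the corners of the footprint. Four rails of 24 mm thickness and 193 mm height run between adjacent posts with their undersides at z = 266 mm, their outer faces flush with the outside of the frame (the two x-running rails run between the posts' inner faces; the two y-running rails run between the posts' inner faces). 10 slats, each 65 mm wide (x) and 15 mm thick, lie across the top of the two x-running rails, running the full 1478 mm width of the frame in y; the slats are evenly spaced along x between the inner faces of the end posts with equal gaps (rounded down to the nearest mm) at the −x end and between each pair — any rounding remainder accumulates at the +x end.

C is a picture frame with a 657×185 mm rectangular opening (x by z) and a uniform 43 mm border on every side. Frame depth is 34 mm along y. It is built from two vertical stiles running the full outside height and two horizontal rails spanning the gap between the stiles.

The bed frame is beside the table with their tops flush at z = 741. The picture frame is on top of the table, centred.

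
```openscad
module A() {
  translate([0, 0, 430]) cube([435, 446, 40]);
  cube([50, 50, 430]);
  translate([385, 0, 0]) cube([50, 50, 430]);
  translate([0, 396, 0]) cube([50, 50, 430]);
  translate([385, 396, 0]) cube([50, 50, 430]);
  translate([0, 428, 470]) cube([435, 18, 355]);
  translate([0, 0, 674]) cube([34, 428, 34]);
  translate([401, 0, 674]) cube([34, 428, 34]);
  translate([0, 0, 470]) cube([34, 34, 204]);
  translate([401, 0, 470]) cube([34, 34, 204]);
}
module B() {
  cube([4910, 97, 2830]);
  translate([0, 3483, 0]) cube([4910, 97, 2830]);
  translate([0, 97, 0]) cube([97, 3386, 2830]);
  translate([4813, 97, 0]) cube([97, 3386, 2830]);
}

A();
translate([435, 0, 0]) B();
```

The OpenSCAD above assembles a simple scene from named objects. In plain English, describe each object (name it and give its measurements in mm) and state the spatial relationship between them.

A is a chair: 435×446 mm seat, 40 mm thick, top at z = 470 mm, on four 50 mm square corner legs flush with the seat edges. A 18 mm thick backrest slab spans the full seat width, extending 355 mm above the seat top, its back face flush with the seat's +y edge. Two armrests of 34×34 mm section run along each side from the seat's front edge to the front of the backrest, top faces 238 mm above the seat top and outer faces flush with the seat's x-edges; a 34×34 mm post under the front of each armrest stands on the seat at the front corner.

B is a box-shaped house frame (walls only): outside footprint 4910×3580 mm, wall height 2830 mm, wall thickness 97 mm. The two y-facing walls run the full x-width; the two x-facing walls fit between the inner faces of the y-facing walls.

The house frame is against the chair's +x side, with their −y faces flush.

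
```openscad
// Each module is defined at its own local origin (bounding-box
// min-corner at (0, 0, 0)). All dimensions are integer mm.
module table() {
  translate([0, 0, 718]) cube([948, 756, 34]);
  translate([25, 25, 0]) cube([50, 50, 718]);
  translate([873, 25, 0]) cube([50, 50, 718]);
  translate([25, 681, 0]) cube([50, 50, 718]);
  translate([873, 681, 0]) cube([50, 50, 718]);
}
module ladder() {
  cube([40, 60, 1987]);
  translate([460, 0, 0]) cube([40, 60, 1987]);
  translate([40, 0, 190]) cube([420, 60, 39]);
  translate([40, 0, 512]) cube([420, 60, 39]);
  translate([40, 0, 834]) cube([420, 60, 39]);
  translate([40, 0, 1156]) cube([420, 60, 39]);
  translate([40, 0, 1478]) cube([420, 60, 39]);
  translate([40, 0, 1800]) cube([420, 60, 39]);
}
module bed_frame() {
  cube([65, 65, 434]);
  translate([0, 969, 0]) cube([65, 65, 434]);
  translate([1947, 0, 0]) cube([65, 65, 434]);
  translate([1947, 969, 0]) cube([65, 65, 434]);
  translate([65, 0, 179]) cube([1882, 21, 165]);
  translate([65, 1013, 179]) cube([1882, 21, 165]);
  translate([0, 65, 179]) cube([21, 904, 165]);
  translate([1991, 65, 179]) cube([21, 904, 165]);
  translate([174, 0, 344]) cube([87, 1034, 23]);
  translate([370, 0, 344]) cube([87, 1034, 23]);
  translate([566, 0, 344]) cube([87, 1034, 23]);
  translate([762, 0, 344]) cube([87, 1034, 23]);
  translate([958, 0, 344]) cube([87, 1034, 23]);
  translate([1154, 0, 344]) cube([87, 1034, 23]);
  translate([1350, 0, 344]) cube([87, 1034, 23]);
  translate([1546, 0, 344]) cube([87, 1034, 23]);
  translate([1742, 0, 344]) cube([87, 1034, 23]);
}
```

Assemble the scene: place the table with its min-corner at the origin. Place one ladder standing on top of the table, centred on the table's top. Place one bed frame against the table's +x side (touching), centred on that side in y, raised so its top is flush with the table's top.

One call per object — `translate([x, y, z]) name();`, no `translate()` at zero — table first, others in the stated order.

table();
translate([224, 348, 752]) ladder();
translate([948, -139, 318]) bed_frame();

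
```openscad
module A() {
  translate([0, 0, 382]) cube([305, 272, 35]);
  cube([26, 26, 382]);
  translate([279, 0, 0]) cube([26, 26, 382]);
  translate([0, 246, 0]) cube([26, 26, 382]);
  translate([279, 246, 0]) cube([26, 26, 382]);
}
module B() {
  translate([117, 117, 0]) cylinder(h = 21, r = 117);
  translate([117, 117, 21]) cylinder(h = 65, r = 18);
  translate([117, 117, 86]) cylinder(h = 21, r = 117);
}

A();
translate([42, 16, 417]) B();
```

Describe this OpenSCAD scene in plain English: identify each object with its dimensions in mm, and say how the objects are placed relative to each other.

A is a four-legged stool. The seat is 305×272 mm, 35 mm thick, top at z = 417 mm. It stands on four square legs, each 26×26 mm in cross-section, from z = 0 to the seat underside, each flush with a corner of the seat.

B is a spool: two coaxial disc flanges of radius 117 mm and thickness 21 mm, joined by a core cylinder of radius 18 mm and height 65 mm. The lower flange rests on z = 0 and the three cylinders share a vertical axis.

The spool is on top of the stool.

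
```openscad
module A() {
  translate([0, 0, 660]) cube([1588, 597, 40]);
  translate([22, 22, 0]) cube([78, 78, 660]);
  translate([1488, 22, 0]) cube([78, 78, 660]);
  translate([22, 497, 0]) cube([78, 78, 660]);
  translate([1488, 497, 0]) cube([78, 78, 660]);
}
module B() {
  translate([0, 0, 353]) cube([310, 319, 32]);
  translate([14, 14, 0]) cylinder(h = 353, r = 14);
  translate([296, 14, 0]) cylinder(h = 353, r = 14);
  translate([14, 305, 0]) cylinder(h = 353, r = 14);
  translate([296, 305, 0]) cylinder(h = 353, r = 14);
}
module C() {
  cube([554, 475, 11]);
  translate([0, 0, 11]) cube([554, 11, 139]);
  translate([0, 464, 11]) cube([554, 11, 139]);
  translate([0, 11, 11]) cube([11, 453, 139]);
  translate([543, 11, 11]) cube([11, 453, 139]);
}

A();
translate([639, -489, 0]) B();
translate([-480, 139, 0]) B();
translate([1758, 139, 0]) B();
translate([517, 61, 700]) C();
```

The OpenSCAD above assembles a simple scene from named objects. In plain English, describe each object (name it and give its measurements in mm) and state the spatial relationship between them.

A is a table with a 1588×597 mm rectangular top, 40 mm thick, top surface at z = 700 mm, supported by four 78×78 mm square legs, each inset 22 mm from the nearest pair of top edges, running from the floor.

B is a four-legged stool. The seat is a 310×319×32 mm slab whose top surface is at z = 385 mm; four round legs, each 28 mm in diameter, run from the floor (z = 0) to the underside of the seat, each leg's axis is inset half a diameter from the nearest pair of seat edges (so the leg's bounding box is flush with the corner).

C is an open-topped rectangular box: outside dimensions 554×475×150 mm, with a uniform wall and base thickness of 11 mm. The base is a full 554×475 slab on the floor; four walls sit on top of the base. The front and back walls (the −y and +y sides) span the full width; the two side walls fit between them.

Three stools sit around the table at the −y, −x, +x sides. The open box is on top of the table, centred.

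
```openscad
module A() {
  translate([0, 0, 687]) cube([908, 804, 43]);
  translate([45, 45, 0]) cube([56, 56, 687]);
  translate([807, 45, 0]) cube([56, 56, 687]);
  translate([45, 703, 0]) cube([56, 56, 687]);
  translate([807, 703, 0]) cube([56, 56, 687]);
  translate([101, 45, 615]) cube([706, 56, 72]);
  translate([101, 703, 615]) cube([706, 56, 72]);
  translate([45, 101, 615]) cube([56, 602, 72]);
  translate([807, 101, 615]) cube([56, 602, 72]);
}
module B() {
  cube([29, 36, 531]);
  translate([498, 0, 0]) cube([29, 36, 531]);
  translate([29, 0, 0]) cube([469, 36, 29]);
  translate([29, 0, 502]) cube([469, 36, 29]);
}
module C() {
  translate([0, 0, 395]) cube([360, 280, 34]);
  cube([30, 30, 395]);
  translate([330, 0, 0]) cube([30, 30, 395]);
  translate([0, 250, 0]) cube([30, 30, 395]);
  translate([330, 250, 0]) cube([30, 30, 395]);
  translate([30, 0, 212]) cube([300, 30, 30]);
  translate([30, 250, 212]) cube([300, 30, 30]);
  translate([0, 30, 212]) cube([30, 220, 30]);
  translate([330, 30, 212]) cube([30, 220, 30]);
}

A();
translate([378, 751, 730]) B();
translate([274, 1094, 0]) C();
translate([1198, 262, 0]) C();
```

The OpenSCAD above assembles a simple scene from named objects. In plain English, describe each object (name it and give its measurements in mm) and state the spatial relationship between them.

A is a table with a 908×804 mm rectangular top, 43 mm thick, top surface at z = 730 mm, supported by four 56×56 mm square legs, each inset 45 mm from the nearest pair of top edges, running from the floor. Four apron rails, 56 mm thick and 72 mm tall, run between adjacent legs with their top edges flush with the underside of the top and their outer faces flush with the legs' outer faces.

B is a rectangular picture frame lying in the x–z plane (depth along y). The opening is 469 mm wide (x) by 473 mm tall (z), surrounded by a border 29 mm wide on all four sides. The frame is 36 mm deep and is made of two full-height vertical stiles with two horizontal rails fitted between them.

C is a four-legged stool. The seat is 360×280 mm, 34 mm thick, top at z = 429 mm. It stands on four square legs, each 30×30 mm in cross-section, from z = 0 to the seat underside, each flush with a corner of the seat. Four stretchers, 30 mm wide and 30 mm tall, connect adjacent legs with their undersides at z = 212 mm, each running between the inner faces of the legs it joins and aligned with the legs' outer faces on the other axis.

The picture frame is on top of the table. Two stools sit around the table at the +y, +x sides.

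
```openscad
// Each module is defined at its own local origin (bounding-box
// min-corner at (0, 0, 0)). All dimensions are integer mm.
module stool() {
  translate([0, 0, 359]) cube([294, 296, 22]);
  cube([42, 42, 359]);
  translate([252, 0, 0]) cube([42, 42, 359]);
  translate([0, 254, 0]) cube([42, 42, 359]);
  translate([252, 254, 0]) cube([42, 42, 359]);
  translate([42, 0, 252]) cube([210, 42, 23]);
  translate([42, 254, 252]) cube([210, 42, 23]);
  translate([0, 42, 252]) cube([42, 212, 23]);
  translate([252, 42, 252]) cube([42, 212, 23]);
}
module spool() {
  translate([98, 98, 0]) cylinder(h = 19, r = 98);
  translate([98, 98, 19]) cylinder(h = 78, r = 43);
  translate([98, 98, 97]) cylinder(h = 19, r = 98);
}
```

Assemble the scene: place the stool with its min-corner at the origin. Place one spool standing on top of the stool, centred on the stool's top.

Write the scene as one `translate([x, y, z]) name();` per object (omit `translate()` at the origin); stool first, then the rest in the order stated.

stool();
translate([49, 50, 381]) spool();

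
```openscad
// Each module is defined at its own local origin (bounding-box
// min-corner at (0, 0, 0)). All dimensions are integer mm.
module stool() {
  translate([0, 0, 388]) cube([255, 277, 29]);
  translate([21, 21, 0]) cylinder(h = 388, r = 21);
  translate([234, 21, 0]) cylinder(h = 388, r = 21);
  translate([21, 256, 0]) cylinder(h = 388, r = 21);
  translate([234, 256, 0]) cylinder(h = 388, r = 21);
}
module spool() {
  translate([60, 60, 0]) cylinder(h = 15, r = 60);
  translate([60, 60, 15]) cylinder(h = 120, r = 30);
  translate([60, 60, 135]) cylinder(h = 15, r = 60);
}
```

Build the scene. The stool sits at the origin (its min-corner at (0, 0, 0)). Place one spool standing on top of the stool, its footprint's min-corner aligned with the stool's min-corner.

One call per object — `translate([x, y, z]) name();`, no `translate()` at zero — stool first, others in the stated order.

stool();
translate([0, 0, 417]) spool();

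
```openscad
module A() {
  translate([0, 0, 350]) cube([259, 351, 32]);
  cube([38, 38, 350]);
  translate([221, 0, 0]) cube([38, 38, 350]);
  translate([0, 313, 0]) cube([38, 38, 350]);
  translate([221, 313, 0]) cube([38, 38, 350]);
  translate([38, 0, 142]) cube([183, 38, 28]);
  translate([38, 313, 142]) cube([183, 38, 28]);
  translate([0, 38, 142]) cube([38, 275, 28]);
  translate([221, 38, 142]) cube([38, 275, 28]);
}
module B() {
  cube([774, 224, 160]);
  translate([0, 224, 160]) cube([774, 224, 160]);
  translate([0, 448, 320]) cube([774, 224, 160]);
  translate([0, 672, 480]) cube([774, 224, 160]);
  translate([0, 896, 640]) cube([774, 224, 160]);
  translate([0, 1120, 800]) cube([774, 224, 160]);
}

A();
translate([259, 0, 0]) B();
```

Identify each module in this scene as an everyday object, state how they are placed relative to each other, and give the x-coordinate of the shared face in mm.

A is a stool. B is a staircase. The staircase is against the stool's +x side, with their −y faces flush. The x-coordinate of the shared face is 259 mm.

The stool's +x face and the staircase's −x face are both at x = 259 mm.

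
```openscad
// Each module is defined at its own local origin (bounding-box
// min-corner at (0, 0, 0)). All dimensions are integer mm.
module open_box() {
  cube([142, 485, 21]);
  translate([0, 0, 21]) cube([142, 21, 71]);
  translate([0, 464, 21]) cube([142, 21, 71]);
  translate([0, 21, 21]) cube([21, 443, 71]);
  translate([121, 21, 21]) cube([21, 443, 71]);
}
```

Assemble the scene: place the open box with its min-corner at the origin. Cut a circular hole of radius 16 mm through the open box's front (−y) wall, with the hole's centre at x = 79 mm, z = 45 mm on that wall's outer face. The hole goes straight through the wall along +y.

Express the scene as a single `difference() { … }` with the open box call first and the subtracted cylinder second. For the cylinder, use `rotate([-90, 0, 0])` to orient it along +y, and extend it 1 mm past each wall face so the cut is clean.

difference() {
  open_box();
  translate([79, -1, 45]) rotate([-90, 0, 0]) cylinder(h = 23, r = 16);
}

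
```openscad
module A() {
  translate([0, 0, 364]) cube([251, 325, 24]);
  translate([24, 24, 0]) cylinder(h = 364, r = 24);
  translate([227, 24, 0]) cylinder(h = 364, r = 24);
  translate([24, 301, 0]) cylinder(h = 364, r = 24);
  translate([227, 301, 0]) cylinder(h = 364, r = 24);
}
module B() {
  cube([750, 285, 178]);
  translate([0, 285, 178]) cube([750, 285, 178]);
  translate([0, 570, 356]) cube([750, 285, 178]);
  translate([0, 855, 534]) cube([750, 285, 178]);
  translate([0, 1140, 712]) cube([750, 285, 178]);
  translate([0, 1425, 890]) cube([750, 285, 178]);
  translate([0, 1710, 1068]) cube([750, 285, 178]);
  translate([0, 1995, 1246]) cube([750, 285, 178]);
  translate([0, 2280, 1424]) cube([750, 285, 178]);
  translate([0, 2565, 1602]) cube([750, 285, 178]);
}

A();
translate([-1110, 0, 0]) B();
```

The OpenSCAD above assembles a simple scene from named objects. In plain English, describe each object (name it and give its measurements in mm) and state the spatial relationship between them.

A is a simple wooden stool: a rectangular seat 251 mm (x) by 325 mm (y), 24 mm thick, top face at z = 388 mm, on four round legs, each 48 mm in diameter. The legs rest on z = 0, each leg's axis is inset half a diameter from the nearest pair of seat edges (so the leg's bounding box is flush with the corner).

B is a run of 10 identical solid stair steps. Each tread is 750×285 mm and each step block is 178 mm high. Step 1 rests on the floor; step k is offset from step 1 by (k−1)×285 mm in y and (k−1)×178 mm in z.

The staircase is on the floor beside the stool on its −x side.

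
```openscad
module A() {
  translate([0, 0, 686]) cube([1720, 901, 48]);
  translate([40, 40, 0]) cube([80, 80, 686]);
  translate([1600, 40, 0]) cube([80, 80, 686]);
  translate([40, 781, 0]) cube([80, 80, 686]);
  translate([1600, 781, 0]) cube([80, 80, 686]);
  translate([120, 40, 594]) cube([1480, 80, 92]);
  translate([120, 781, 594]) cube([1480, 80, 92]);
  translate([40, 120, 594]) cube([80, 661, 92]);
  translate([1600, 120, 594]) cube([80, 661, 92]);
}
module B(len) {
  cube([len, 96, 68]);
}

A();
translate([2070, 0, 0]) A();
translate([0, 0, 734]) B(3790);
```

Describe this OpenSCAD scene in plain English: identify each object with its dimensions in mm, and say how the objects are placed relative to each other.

A is a rectangular dining table. The top is 1720×901×48 mm with its upper surface at z = 734 mm. It stands on four 80×80 mm square legs, each inset 40 mm from the nearest pair of top edges, running from the floor to the underside of the top. Four apron rails, 80 mm thick and 92 mm tall, run between adjacent legs with their top edges flush with the underside of the top and their outer faces flush with the legs' outer faces.

B is a rectangular beam 3790 mm long (x), 96 mm deep (y), 68 mm thick (z).

The beam spans the tops of two tables placed 350 mm apart, resting at z = 734 mm.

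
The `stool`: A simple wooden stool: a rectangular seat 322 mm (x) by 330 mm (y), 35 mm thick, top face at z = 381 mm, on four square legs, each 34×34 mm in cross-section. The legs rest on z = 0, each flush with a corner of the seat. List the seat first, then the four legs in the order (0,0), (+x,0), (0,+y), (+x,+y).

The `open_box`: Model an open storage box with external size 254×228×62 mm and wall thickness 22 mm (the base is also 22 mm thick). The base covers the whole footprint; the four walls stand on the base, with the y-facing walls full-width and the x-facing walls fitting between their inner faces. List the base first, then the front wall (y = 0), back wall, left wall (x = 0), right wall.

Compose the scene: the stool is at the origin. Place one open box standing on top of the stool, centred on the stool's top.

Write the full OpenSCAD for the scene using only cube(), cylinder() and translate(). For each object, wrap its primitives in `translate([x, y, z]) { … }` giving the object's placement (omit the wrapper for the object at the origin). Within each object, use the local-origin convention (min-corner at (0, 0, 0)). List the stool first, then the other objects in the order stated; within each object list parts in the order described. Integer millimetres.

translate([0, 0, 346]) cube([322, 330, 35]);
cube([34, 34, 346]);
translate([288, 0, 0]) cube([34, 34, 346]);
translate([0, 296, 0]) cube([34, 34, 346]);
translate([288, 296, 0]) cube([34, 34, 346]);
translate([34, 51, 381]) {
  cube([254, 228, 22]);
  translate([0, 0, 22]) cube([254, 22, 40]);
  translate([0, 206, 22]) cube([254, 22, 40]);
  translate([0, 22, 22]) cube([22, 184, 40]);
  translate([232, 22, 22]) cube([22, 184, 40]);
}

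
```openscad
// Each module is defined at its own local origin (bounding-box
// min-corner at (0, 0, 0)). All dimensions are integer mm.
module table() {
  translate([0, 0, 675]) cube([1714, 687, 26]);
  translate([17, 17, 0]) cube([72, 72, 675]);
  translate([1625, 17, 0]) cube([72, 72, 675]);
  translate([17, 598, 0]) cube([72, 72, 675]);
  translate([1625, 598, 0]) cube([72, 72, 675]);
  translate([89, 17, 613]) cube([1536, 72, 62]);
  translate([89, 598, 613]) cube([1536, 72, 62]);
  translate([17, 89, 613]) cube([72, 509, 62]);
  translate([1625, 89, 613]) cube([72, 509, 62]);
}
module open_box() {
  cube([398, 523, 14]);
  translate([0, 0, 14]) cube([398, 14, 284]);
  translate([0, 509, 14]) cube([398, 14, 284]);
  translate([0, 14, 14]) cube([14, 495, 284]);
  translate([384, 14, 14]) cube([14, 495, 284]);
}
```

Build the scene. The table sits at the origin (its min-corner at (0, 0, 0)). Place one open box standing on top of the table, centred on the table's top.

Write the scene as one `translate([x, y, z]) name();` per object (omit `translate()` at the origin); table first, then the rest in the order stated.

table();
translate([658, 82, 701]) open_box();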